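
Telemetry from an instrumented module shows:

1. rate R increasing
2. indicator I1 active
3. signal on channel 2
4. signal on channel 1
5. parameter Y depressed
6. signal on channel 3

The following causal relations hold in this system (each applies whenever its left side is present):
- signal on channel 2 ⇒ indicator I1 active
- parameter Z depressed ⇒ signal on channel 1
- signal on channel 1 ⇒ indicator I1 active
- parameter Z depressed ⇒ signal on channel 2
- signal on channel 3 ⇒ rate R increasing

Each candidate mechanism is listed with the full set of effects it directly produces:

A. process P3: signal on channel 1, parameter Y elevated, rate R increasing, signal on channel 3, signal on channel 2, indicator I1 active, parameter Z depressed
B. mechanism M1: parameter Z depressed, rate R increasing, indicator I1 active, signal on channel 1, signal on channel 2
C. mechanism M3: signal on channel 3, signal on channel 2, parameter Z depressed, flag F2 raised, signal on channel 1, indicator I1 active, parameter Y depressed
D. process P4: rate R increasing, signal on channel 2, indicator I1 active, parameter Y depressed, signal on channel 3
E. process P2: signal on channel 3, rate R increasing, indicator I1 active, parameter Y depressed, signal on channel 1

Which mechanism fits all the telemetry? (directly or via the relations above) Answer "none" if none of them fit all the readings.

C

Per-candidate check:
(A) process P3 — rate R increasing ✓; indicator I1 active ✓; signal on channel 2 ✓; signal on channel 1 ✓; parameter Y depressed ✗; signal on channel 3 ✓
(B) mechanism M1 — rate R increasing ✓; indicator I1 active ✓; signal on channel 2 ✓; signal on channel 1 ✓; parameter Y depressed ✗; signal on channel 3 ✗
(C) mechanism M3 — accounts for every observation (rate R increasing through signal on channel 3 → rate R increasing)
(D) process P4 — does not account for signal on channel 1
(E) process P2 — does not account for signal on channel 2
Only (C) is consistent with every observation.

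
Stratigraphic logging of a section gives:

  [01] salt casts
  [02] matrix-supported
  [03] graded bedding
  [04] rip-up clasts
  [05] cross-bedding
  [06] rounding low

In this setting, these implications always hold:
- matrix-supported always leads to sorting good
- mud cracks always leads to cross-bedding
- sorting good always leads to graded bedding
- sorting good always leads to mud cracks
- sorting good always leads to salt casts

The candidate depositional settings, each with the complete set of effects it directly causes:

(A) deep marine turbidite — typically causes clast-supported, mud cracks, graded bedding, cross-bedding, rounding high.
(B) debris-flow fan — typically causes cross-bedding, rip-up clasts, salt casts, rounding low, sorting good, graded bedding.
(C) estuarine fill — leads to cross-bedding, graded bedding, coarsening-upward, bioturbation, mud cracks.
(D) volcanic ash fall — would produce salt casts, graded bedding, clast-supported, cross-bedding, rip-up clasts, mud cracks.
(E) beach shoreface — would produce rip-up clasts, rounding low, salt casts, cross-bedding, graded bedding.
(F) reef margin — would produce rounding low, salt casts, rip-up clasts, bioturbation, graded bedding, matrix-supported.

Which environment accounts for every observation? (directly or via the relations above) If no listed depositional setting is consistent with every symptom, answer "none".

Testing each hypothesis:
(A) deep marine turbidite — salt casts ✗; matrix-supported ✗; graded bedding ✓; rip-up clasts ✗; cross-bedding ✓; rounding low ✗
(B) debris-flow fan — salt casts ✓; matrix-supported ✗; graded bedding ✓; rip-up clasts ✓; cross-bedding ✓; rounding low ✓
(C) estuarine fill — salt casts ✗; matrix-supported ✗; graded bedding ✓; rip-up clasts ✗; cross-bedding ✓; rounding low ✗
(D) volcanic ash fall — salt casts ✓; matrix-supported ✗; graded bedding ✓; rip-up clasts ✓; cross-bedding ✓; rounding low ✗
(E) beach shoreface — does not account for matrix-supported
(F) reef margin — salt casts ✓; matrix-supported ✓; graded bedding ✓; rip-up clasts ✓; cross-bedding ✓ (by matrix-supported → sorting good → mud cracks → cross-bedding); rounding low ✓
(F) is the only candidate with no mismatches.

F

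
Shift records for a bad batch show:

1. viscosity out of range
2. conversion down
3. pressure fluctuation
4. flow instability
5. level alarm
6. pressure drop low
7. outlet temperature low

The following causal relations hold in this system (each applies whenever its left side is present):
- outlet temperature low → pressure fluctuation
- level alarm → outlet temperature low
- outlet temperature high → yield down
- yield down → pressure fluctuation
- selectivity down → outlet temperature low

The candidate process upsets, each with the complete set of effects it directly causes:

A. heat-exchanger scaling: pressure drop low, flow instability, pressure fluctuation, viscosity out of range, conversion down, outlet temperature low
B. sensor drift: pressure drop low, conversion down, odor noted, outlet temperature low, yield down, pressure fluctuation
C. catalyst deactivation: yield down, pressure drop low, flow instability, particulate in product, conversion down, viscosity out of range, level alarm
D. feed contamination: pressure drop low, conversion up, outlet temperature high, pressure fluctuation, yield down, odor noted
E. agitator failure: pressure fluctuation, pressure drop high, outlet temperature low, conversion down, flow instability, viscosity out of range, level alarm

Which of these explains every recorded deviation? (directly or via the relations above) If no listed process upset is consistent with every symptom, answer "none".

Per-candidate check:
(A) heat-exchanger scaling — does not account for level alarm
(B) sensor drift — does not account for viscosity out of range, flow instability, level alarm
(C) catalyst deactivation — viscosity out of range ✓; conversion down ✓; pressure fluctuation ✓ (by yield down → pressure fluctuation); flow instability ✓; level alarm ✓; pressure drop low ✓; outlet temperature low ✓ (by level alarm → outlet temperature low)
(D) feed contamination — viscosity out of range ✗; conversion down ✗; pressure fluctuation ✓; flow instability ✗; level alarm ✗; pressure drop low ✓; outlet temperature low ✗
(E) agitator failure — fails on pressure drop low (predicts pressure drop high, not pressure drop low)
(C) is the only candidate with no mismatches.

C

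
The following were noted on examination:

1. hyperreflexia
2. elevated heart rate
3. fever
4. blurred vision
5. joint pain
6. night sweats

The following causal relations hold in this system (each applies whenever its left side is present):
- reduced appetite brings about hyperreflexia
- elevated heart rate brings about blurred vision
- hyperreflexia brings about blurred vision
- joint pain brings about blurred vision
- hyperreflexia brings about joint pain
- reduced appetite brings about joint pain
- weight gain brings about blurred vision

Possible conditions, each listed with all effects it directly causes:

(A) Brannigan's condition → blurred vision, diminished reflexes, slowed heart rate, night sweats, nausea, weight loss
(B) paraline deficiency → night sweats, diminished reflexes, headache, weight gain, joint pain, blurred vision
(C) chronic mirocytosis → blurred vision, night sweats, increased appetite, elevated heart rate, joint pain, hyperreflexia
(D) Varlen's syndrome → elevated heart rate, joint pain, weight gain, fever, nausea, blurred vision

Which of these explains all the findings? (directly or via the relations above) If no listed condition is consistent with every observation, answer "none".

none

Per-candidate check:
(A) Brannigan's condition — hyperreflexia -; elevated heart rate -; fever -; blurred vision +; joint pain -; night sweats +
(B) paraline deficiency — hyperreflexia -; elevated heart rate -; fever -; blurred vision +; joint pain +; night sweats +
(C) chronic mirocytosis — hyperreflexia +; elevated heart rate +; fever -; blurred vision +; joint pain +; night sweats +
(D) Varlen's syndrome — hyperreflexia -; elevated heart rate +; fever +; blurred vision +; joint pain +; night sweats -
No candidate is consistent with all observations.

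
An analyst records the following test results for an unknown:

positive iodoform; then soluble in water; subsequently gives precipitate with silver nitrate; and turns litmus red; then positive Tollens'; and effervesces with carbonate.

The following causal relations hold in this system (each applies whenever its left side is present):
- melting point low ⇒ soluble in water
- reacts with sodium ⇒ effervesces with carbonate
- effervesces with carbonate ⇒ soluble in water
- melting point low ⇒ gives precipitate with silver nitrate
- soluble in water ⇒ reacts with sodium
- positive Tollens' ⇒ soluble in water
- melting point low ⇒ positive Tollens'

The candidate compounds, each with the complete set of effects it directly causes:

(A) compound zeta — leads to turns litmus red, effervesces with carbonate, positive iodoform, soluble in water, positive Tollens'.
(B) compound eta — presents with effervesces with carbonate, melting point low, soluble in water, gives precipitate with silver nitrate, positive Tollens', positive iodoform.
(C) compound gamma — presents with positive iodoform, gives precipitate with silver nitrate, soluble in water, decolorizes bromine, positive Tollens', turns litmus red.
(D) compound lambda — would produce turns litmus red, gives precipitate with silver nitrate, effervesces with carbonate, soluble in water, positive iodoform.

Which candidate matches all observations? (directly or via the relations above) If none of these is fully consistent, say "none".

Checking each candidate against the observations:
(A) compound zeta — does not account for gives precipitate with silver nitrate
(B) compound eta — positive iodoform +; soluble in water +; gives precipitate with silver nitrate +; turns litmus red -; positive Tollens' +; effervesces with carbonate +
(C) compound gamma — positive iodoform +; soluble in water +; gives precipitate with silver nitrate +; turns litmus red +; positive Tollens' +; effervesces with carbonate + (by soluble in water → reacts with sodium → effervesces with carbonate)
(D) compound lambda — positive iodoform +; soluble in water +; gives precipitate with silver nitrate +; turns litmus red +; positive Tollens' -; effervesces with carbonate +
Only (C) is consistent with every observation.

C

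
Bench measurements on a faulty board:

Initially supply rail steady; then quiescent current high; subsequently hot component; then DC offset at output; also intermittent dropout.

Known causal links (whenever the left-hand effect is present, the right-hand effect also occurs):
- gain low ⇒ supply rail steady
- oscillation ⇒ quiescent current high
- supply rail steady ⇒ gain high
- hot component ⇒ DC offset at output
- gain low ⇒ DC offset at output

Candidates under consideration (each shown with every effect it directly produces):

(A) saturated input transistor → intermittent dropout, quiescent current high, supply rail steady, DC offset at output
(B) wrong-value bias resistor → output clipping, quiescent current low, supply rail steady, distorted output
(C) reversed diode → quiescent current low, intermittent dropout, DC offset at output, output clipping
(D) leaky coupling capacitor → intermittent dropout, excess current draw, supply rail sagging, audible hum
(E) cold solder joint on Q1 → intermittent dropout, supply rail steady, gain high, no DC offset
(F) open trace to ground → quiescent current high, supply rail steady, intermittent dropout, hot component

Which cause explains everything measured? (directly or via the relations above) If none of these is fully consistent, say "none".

Checking each candidate against the observations:
(A) saturated input transistor — does not account for hot component
(B) wrong-value bias resistor — supply rail steady ✓; quiescent current high ✗; hot component ✗; DC offset at output ✗; intermittent dropout ✗
(C) reversed diode — fails on supply rail steady, quiescent current high, hot component (predicts quiescent current low, not quiescent current high)
(D) leaky coupling capacitor — supply rail steady ✗; quiescent current high ✗; hot component ✗; DC offset at output ✗; intermittent dropout ✓
(E) cold solder joint on Q1 — supply rail steady ✓; quiescent current high ✗; hot component ✗; DC offset at output ✗; intermittent dropout ✓
(F) open trace to ground — supply rail steady ✓; quiescent current high ✓; hot component ✓; DC offset at output ✓ (by hot component → DC offset at output); intermittent dropout ✓
(F) is the only candidate with no mismatches.

F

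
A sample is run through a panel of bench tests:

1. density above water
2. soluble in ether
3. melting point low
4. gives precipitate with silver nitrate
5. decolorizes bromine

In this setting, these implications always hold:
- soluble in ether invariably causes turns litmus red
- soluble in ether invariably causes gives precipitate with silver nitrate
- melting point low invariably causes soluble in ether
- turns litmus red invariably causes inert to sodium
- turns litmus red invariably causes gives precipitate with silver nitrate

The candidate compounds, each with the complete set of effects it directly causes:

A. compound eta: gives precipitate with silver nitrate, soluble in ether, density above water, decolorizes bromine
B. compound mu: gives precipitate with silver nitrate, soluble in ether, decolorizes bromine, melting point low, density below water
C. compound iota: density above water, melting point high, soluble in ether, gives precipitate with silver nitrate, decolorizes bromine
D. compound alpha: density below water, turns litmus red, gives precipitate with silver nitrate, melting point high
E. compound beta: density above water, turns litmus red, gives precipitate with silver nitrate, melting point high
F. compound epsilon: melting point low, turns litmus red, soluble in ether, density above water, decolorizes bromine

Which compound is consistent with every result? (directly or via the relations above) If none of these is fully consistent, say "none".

F

For each candidate, compare predicted effects to what was observed:
(A) compound eta — density above water +; soluble in ether +; melting point low -; gives precipitate with silver nitrate +; decolorizes bromine +
(B) compound mu — density above water -; soluble in ether +; melting point low +; gives precipitate with silver nitrate +; decolorizes bromine +
(C) compound iota — fails on melting point low (predicts melting point high, not melting point low)
(D) compound alpha — fails on density above water, soluble in ether, melting point low, decolorizes bromine (predicts density below water, not density above water; predicts melting point high, not melting point low)
(E) compound beta — fails on soluble in ether, melting point low, decolorizes bromine (predicts melting point high, not melting point low)
(F) compound epsilon — density above water +; soluble in ether +; melting point low +; gives precipitate with silver nitrate + (by turns litmus red → gives precipitate with silver nitrate); decolorizes bromine +
Only (F) is consistent with every observation.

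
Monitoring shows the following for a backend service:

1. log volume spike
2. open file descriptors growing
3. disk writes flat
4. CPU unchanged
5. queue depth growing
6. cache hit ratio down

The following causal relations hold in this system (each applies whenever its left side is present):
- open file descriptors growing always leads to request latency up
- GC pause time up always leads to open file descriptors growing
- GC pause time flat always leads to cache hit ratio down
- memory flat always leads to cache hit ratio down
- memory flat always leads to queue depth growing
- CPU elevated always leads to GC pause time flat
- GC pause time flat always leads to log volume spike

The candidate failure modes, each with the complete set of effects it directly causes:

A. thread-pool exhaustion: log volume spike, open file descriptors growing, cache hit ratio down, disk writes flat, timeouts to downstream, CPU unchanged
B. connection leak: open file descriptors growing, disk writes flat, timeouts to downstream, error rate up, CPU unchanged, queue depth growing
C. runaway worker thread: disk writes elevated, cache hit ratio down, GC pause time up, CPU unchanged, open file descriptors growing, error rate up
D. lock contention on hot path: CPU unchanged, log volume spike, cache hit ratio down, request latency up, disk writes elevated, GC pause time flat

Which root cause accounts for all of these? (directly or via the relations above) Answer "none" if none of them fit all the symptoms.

For each candidate, compare predicted effects to what was observed:
(A) thread-pool exhaustion — log volume spike ✓; open file descriptors growing ✓; disk writes flat ✓; CPU unchanged ✓; queue depth growing ✗; cache hit ratio down ✓
(B) connection leak — does not account for log volume spike, cache hit ratio down
(C) runaway worker thread — fails on log volume spike, disk writes flat, queue depth growing (predicts disk writes elevated, not disk writes flat)
(D) lock contention on hot path — fails on open file descriptors growing, disk writes flat, queue depth growing (predicts disk writes elevated, not disk writes flat)
Every candidate fails on at least one observation.

none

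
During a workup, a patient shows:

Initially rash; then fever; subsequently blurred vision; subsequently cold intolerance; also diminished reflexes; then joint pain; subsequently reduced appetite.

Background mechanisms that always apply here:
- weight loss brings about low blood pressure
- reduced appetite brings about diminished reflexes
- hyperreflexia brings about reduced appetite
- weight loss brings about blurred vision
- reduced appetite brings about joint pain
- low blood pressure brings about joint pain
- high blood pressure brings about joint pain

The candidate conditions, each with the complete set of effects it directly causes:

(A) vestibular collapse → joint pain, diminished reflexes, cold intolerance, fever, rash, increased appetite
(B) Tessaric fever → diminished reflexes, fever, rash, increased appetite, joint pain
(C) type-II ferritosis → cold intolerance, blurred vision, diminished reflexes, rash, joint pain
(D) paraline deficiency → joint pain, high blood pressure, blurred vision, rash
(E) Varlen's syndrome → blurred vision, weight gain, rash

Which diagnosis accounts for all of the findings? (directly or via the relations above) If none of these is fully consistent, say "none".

Per-candidate check:
(A) vestibular collapse — rash yes; fever yes; blurred vision NO; cold intolerance yes; diminished reflexes yes; joint pain yes; reduced appetite NO
(B) Tessaric fever — rash yes; fever yes; blurred vision NO; cold intolerance NO; diminished reflexes yes; joint pain yes; reduced appetite NO
(C) type-II ferritosis — does not account for fever, reduced appetite
(D) paraline deficiency — does not account for fever, cold intolerance, diminished reflexes, reduced appetite
(E) Varlen's syndrome — does not account for fever, cold intolerance, diminished reflexes, joint pain, reduced appetite
None of the listed candidates fits everything.

none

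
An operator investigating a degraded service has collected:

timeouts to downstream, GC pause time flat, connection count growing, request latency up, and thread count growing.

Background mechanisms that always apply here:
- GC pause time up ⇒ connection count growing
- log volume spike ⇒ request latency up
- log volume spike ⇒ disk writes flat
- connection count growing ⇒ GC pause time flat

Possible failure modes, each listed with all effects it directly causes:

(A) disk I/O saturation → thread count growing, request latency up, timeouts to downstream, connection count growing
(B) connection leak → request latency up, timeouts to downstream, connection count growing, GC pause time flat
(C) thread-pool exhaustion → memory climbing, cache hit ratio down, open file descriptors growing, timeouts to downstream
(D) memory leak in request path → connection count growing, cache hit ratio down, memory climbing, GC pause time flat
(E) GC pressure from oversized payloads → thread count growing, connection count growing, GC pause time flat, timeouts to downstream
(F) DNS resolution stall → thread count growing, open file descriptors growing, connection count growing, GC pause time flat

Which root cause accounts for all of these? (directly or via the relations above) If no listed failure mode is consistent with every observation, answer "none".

A

Checking each candidate against the observations:
(A) disk I/O saturation — accounts for every observation (GC pause time flat via connection count growing → GC pause time flat)
(B) connection leak — timeouts to downstream +; GC pause time flat +; connection count growing +; request latency up +; thread count growing -
(C) thread-pool exhaustion — timeouts to downstream +; GC pause time flat -; connection count growing -; request latency up -; thread count growing -
(D) memory leak in request path — timeouts to downstream -; GC pause time flat +; connection count growing +; request latency up -; thread count growing -
(E) GC pressure from oversized payloads — timeouts to downstream +; GC pause time flat +; connection count growing +; request latency up -; thread count growing +
(F) DNS resolution stall — does not account for timeouts to downstream, request latency up
Only (A) is consistent with every observation.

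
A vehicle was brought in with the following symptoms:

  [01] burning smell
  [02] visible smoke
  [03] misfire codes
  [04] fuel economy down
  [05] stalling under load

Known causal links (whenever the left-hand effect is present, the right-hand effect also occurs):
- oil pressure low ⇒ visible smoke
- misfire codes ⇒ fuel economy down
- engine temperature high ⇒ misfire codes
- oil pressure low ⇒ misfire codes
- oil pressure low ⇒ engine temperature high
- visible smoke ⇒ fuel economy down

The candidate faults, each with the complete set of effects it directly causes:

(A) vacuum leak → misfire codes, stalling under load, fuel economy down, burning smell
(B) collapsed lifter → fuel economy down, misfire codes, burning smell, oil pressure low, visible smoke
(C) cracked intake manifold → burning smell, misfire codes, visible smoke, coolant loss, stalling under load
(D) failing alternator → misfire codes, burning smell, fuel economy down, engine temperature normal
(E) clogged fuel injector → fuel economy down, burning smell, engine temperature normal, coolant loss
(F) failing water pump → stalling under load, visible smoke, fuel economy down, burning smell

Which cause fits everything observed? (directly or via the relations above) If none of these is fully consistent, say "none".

Testing each hypothesis:
(A) vacuum leak — does not account for visible smoke
(B) collapsed lifter — burning smell yes; visible smoke yes; misfire codes yes; fuel economy down yes; stalling under load NO
(C) cracked intake manifold — burning smell yes; visible smoke yes; misfire codes yes; fuel economy down yes (by visible smoke → fuel economy down); stalling under load yes
(D) failing alternator — burning smell yes; visible smoke NO; misfire codes yes; fuel economy down yes; stalling under load NO
(E) clogged fuel injector — burning smell yes; visible smoke NO; misfire codes NO; fuel economy down yes; stalling under load NO
(F) failing water pump — burning smell yes; visible smoke yes; misfire codes NO; fuel economy down yes; stalling under load yes
(C) is the only candidate with no mismatches.

C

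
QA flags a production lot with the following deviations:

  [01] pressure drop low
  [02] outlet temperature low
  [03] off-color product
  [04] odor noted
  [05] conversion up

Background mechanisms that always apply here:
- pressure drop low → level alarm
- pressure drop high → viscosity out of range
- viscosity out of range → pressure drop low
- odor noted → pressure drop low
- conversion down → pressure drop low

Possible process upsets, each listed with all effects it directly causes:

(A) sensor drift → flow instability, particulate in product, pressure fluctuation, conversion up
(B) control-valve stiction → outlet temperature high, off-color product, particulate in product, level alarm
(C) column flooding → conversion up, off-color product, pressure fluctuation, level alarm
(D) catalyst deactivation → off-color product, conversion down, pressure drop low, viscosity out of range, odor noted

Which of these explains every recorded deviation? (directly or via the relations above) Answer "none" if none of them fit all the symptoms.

For each candidate, compare predicted effects to what was observed:
(A) sensor drift — pressure drop low NO; outlet temperature low NO; off-color product NO; odor noted NO; conversion up yes
(B) control-valve stiction — fails on pressure drop low, outlet temperature low, odor noted, conversion up (predicts outlet temperature high, not outlet temperature low)
(C) column flooding — does not account for pressure drop low, outlet temperature low, odor noted
(D) catalyst deactivation — fails on outlet temperature low, conversion up (predicts conversion down, not conversion up)
Every candidate fails on at least one observation.

none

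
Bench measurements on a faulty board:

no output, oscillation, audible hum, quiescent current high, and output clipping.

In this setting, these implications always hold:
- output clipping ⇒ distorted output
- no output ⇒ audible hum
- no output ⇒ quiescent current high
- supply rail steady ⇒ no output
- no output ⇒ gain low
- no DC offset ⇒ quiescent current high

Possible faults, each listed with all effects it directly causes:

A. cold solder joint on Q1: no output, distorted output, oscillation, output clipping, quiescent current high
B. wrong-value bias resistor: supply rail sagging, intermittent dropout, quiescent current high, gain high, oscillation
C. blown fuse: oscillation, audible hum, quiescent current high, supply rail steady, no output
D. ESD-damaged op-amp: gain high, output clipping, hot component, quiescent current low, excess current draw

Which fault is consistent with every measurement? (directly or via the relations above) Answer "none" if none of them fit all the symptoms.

Per-candidate check:
(A) cold solder joint on Q1 — no output +; oscillation +; audible hum + (by no output → audible hum); quiescent current high +; output clipping +
(B) wrong-value bias resistor — does not account for no output, audible hum, output clipping
(C) blown fuse — no output +; oscillation +; audible hum +; quiescent current high +; output clipping -
(D) ESD-damaged op-amp — no output -; oscillation -; audible hum -; quiescent current high -; output clipping +
Only (A) is consistent with every observation.

A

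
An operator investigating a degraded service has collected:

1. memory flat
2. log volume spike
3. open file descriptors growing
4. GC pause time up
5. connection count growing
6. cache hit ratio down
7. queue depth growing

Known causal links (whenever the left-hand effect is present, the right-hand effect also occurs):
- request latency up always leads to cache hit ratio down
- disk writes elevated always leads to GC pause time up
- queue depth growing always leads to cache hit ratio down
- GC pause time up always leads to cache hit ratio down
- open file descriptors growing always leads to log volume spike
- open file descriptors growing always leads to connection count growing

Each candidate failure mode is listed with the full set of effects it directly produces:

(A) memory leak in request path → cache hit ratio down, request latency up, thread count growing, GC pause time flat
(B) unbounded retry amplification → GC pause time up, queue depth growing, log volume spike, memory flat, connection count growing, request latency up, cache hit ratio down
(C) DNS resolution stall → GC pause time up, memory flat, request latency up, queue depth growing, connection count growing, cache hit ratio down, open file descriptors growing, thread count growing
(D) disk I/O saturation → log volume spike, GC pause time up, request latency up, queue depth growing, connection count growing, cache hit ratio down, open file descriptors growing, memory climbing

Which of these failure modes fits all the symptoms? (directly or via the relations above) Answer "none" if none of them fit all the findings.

C

Per-candidate check:
(A) memory leak in request path — fails on memory flat, log volume spike, open file descriptors growing, GC pause time up, connection count growing, queue depth growing (predicts GC pause time flat, not GC pause time up)
(B) unbounded retry amplification — memory flat match; log volume spike match; open file descriptors growing miss; GC pause time up match; connection count growing match; cache hit ratio down match; queue depth growing match
(C) DNS resolution stall — memory flat match; log volume spike match (by open file descriptors growing → log volume spike); open file descriptors growing match; GC pause time up match; connection count growing match; cache hit ratio down match; queue depth growing match
(D) disk I/O saturation — memory flat miss; log volume spike match; open file descriptors growing match; GC pause time up match; connection count growing match; cache hit ratio down match; queue depth growing match
Only (C) is consistent with every observation.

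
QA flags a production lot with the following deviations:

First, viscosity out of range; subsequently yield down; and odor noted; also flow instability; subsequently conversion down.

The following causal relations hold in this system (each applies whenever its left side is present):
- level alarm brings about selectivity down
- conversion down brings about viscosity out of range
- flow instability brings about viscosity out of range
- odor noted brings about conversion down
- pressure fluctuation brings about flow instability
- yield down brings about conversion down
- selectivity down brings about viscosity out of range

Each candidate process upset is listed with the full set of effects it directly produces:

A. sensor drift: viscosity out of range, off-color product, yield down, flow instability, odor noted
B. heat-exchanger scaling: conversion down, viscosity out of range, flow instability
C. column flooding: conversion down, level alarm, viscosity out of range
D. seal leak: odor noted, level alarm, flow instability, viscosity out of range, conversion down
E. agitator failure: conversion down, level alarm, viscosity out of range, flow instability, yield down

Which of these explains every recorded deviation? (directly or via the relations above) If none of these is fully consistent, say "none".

A

Checking each candidate against the observations:
(A) sensor drift — viscosity out of range ✓; yield down ✓; odor noted ✓; flow instability ✓; conversion down ✓ (by odor noted → conversion down)
(B) heat-exchanger scaling — viscosity out of range ✓; yield down ✗; odor noted ✗; flow instability ✓; conversion down ✓
(C) column flooding — does not account for yield down, odor noted, flow instability
(D) seal leak — viscosity out of range ✓; yield down ✗; odor noted ✓; flow instability ✓; conversion down ✓
(E) agitator failure — viscosity out of range ✓; yield down ✓; odor noted ✗; flow instability ✓; conversion down ✓
(A) alone accounts for all the evidence.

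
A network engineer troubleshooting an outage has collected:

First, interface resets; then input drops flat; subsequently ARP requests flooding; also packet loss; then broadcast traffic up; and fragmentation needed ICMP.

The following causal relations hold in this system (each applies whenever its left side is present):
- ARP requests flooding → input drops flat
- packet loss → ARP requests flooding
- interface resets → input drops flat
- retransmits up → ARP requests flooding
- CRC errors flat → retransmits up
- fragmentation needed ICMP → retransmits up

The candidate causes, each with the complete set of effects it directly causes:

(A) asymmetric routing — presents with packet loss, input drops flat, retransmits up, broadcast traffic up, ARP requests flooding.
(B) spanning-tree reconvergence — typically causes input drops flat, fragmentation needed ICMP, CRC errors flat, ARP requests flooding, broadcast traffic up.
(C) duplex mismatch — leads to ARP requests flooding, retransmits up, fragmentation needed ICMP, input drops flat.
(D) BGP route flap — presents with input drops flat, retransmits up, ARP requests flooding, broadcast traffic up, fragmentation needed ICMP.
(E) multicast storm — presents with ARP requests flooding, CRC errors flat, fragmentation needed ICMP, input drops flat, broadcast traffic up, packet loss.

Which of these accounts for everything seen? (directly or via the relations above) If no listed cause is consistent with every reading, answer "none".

none

Checking each candidate against the observations:
(A) asymmetric routing — interface resets -; input drops flat +; ARP requests flooding +; packet loss +; broadcast traffic up +; fragmentation needed ICMP -
(B) spanning-tree reconvergence — does not account for interface resets, packet loss
(C) duplex mismatch — interface resets -; input drops flat +; ARP requests flooding +; packet loss -; broadcast traffic up -; fragmentation needed ICMP +
(D) BGP route flap — interface resets -; input drops flat +; ARP requests flooding +; packet loss -; broadcast traffic up +; fragmentation needed ICMP +
(E) multicast storm — does not account for interface resets
None of the listed candidates fits everything.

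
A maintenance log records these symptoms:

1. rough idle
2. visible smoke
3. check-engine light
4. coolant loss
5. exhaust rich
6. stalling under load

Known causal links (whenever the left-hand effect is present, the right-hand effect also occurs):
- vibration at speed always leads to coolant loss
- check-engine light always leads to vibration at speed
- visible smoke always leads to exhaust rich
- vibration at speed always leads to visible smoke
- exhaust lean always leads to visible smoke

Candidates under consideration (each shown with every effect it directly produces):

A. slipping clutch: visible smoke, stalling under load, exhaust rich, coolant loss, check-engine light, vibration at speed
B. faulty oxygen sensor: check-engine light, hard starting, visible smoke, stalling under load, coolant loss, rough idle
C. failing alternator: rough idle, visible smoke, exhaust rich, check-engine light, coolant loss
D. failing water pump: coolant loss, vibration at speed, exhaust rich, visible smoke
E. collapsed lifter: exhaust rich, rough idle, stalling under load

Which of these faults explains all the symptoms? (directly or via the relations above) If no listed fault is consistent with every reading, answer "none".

B

Testing each hypothesis:
(A) slipping clutch — rough idle -; visible smoke +; check-engine light +; coolant loss +; exhaust rich +; stalling under load +
(B) faulty oxygen sensor — rough idle +; visible smoke +; check-engine light +; coolant loss +; exhaust rich + (via visible smoke → exhaust rich); stalling under load +
(C) failing alternator — rough idle +; visible smoke +; check-engine light +; coolant loss +; exhaust rich +; stalling under load -
(D) failing water pump — does not account for rough idle, check-engine light, stalling under load
(E) collapsed lifter — does not account for visible smoke, check-engine light, coolant loss
(B) is the only candidate with no mismatches.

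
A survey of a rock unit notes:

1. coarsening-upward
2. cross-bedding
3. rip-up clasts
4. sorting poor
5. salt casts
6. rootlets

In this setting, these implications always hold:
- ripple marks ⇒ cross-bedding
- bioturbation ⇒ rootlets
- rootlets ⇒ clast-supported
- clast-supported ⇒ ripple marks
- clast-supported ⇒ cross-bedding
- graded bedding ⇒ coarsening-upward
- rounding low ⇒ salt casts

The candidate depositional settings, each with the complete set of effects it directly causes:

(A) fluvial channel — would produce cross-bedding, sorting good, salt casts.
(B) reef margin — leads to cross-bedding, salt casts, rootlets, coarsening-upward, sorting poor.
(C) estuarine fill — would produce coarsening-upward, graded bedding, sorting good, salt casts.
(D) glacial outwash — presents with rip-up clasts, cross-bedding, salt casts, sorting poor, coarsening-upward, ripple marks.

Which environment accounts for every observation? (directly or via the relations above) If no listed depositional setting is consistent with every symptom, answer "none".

For each candidate, compare predicted effects to what was observed:
(A) fluvial channel — coarsening-upward miss; cross-bedding match; rip-up clasts miss; sorting poor miss; salt casts match; rootlets miss
(B) reef margin — coarsening-upward match; cross-bedding match; rip-up clasts miss; sorting poor match; salt casts match; rootlets match
(C) estuarine fill — coarsening-upward match; cross-bedding miss; rip-up clasts miss; sorting poor miss; salt casts match; rootlets miss
(D) glacial outwash — coarsening-upward match; cross-bedding match; rip-up clasts match; sorting poor match; salt casts match; rootlets miss
Every candidate fails on at least one observation.

none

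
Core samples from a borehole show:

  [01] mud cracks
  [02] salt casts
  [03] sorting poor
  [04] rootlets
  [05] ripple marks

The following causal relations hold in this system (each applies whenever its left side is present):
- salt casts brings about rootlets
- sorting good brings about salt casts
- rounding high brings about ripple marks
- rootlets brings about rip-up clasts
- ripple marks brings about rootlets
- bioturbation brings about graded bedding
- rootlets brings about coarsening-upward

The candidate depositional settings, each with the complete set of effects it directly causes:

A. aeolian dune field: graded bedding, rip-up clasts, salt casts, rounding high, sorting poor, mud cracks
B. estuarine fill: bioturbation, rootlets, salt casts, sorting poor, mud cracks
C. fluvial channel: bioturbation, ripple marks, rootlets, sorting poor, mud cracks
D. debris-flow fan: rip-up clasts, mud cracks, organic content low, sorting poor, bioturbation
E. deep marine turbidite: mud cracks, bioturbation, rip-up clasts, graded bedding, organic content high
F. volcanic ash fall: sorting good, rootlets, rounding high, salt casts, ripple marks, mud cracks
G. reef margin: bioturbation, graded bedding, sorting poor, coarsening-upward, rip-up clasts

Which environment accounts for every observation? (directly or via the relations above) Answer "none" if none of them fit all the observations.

A

Testing each hypothesis:
(A) aeolian dune field — mud cracks yes; salt casts yes; sorting poor yes; rootlets yes (through salt casts → rootlets); ripple marks yes (through rounding high → ripple marks)
(B) estuarine fill — does not account for ripple marks
(C) fluvial channel — mud cracks yes; salt casts NO; sorting poor yes; rootlets yes; ripple marks yes
(D) debris-flow fan — mud cracks yes; salt casts NO; sorting poor yes; rootlets NO; ripple marks NO
(E) deep marine turbidite — mud cracks yes; salt casts NO; sorting poor NO; rootlets NO; ripple marks NO
(F) volcanic ash fall — mud cracks yes; salt casts yes; sorting poor NO; rootlets yes; ripple marks yes
(G) reef margin — mud cracks NO; salt casts NO; sorting poor yes; rootlets NO; ripple marks NO
(A) is the only candidate with no mismatches.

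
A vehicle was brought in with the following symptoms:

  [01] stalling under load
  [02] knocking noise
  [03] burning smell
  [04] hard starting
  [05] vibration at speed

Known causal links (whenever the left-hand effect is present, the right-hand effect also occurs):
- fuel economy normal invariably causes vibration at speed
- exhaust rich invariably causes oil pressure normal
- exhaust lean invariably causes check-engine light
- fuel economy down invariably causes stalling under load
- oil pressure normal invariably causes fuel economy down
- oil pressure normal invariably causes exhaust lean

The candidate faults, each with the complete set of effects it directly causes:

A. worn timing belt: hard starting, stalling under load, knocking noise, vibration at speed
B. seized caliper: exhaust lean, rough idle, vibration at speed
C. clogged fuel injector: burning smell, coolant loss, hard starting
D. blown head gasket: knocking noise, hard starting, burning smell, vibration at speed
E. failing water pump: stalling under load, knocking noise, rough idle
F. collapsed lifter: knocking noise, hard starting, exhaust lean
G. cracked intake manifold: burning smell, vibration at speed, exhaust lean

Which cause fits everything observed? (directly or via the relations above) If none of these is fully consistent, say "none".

none

Per-candidate check:
(A) worn timing belt — does not account for burning smell
(B) seized caliper — does not account for stalling under load, knocking noise, burning smell, hard starting
(C) clogged fuel injector — does not account for stalling under load, knocking noise, vibration at speed
(D) blown head gasket — stalling under load NO; knocking noise yes; burning smell yes; hard starting yes; vibration at speed yes
(E) failing water pump — stalling under load yes; knocking noise yes; burning smell NO; hard starting NO; vibration at speed NO
(F) collapsed lifter — stalling under load NO; knocking noise yes; burning smell NO; hard starting yes; vibration at speed NO
(G) cracked intake manifold — stalling under load NO; knocking noise NO; burning smell yes; hard starting NO; vibration at speed yes
No candidate is consistent with all observations.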